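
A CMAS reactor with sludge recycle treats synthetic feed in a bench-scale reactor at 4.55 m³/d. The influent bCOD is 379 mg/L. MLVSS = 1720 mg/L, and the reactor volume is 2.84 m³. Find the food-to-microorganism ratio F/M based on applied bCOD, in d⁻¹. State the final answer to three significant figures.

F/M = Q·S₀ / (V·X) = 4.55 × 379 / (2.840 × 1720) = 0.3530 g bCOD·(g VSS·d)⁻¹.

F/M ≈ 0.353 d⁻¹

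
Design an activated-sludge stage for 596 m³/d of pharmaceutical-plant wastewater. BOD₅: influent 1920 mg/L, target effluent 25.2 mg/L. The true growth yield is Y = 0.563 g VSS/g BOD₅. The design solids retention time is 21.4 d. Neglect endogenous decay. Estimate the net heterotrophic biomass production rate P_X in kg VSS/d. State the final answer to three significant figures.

P_X ≈ 636 kg VSS/d

No decay correction is needed, so Y_obs = Y = 0.563.
ΔS = 1920 − 25.2 = 1895 mg/L, so the substrate removal rate is 596 × 1895/1000 = 1129 kg BOD₅/d.
So the net sludge growth is P_X = 0.5630 × 1129 = 635.8 kg VSS/d.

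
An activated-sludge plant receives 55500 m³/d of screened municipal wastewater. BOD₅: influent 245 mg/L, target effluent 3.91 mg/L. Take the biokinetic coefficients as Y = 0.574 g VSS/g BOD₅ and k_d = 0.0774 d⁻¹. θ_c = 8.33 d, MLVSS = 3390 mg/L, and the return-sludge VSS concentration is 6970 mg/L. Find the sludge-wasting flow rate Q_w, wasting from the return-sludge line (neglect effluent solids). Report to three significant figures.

From the SRT design equation V = Y Q (S₀−S) θ_c / [X (1 + k_d θ_c)] = 0.574 × 55500 × (245 − 3.91) × 8.33 / [3390 × (1 + 0.0774 × 8.33)] = 6.4×10^7 / 5576 = 11474 m³.
Wasting from the return line (neglecting effluent solids): Q_w = V·X / (θ_c·X_r) = 11474 × 3390 / (8.33 × 6970) = 670.0 m³/d.

Q_w ≈ 670 m³/d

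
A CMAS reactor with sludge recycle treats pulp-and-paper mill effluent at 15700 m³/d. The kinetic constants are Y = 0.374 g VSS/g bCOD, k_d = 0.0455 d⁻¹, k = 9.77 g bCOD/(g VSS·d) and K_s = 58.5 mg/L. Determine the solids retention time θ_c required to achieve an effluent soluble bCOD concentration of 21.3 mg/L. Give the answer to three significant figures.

θ_c ≈ 1.08 d

At the target effluent, Y k S/(K_s+S) = 0.374×9.77×21.3/79.80 = 0.9753 d⁻¹.
θ_c = 1/(μ − k_d) = 1/(0.9753 − 0.0455) = 1/0.9298 = 1.075 d.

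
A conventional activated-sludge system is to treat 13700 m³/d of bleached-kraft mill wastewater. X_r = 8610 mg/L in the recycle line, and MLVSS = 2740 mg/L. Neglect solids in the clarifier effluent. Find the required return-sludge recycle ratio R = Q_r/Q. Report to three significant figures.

Solids balance on the clarifier gives (1+R)X = R·X_r, so R = X/(X_r − X) = 2740 / (8610 − 2740) = 0.4668.

R ≈ 0.467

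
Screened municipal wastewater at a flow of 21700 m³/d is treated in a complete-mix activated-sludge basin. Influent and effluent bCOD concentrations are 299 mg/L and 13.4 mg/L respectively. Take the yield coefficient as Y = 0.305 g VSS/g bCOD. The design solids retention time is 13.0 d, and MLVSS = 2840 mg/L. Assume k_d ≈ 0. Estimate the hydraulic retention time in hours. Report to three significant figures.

τ ≈ 9.57 h

Biomass mass balance (decay neglected): V·X = Y·Q·(S₀ − S)·θ_c, so V = 0.305 × 21700 × (299 − 13.4) × 13.0 / 2840 = 8653 m³.
Hydraulic retention time τ = V/Q = 8653 / 21700 = 0.3987 d = 9.570 h.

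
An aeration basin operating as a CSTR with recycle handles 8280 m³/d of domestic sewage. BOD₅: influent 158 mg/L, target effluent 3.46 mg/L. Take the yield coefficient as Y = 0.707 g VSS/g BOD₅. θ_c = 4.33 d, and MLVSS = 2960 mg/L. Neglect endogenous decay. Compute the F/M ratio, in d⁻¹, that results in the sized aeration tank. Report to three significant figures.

V·X = Y·Q·ΔS·θ_c gives V = 0.707 × 8280 × (158 − 3.46) × 4.33 / 2960 = 1323 m³.
Food-to-microorganism ratio F/M = Q S₀ / (V X) = 8280 × 158 / (1323 × 2960) = 0.3340 d⁻¹.

F/M ≈ 0.334 d⁻¹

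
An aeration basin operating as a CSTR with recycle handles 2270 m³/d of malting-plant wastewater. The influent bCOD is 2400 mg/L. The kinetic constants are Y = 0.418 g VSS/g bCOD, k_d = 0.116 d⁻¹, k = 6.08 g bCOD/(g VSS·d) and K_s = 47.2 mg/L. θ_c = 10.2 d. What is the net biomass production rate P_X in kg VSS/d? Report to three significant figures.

For a completely mixed reactor with recycle the Lawrence–McCarty relation gives S = K_s·(1 + k_d·θ_c) / [θ_c·(Y·k − k_d) − 1] = 47.2 × (1 + 0.116 × 10.2) / [10.2 × (0.418 × 6.08 − 0.116) − 1] = 103.0 / 23.74 = 4.341 mg/L.
The observed yield is Y_obs = Y/(1 + k_d·θ_c) = 0.418 / (1 + 0.116 × 10.2) = 0.418 / 2.183 = 0.1915 g VSS per g bCOD removed.
Q·(S₀ − S) = 2270 × (2400 − 4.34) × 10⁻³ = 5438 kg/d removed.
Biomass produced: P_X = Y_obs·Q·ΔS = 0.1915 × 5438 ≈ 1041 kg VSS/d.

P_X ≈ 1040 kg VSS/d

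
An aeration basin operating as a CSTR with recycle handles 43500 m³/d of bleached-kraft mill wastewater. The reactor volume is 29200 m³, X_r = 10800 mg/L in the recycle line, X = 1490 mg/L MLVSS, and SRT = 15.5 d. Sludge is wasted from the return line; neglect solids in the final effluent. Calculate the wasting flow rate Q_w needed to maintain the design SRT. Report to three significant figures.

Q_w ≈ 260 m³/d

Q_w = (V·X)/(θ_c X_r) = 29200 × 1490 / (15.5 × 10800) = 259.9 m³/d.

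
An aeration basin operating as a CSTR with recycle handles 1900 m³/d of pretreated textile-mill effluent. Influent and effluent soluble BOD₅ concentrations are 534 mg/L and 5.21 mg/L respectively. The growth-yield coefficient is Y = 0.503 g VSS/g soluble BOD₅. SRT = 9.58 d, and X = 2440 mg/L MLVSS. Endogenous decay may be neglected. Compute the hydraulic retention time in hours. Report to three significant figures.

V·X = Y·Q·ΔS·θ_c gives V = 0.503 × 1900 × (534 − 5.21) × 9.58 / 2440 = 1984 m³.
τ = V/Q = 1984/1900 = 1.044 d, or 25.06 h.

τ ≈ 25.1 h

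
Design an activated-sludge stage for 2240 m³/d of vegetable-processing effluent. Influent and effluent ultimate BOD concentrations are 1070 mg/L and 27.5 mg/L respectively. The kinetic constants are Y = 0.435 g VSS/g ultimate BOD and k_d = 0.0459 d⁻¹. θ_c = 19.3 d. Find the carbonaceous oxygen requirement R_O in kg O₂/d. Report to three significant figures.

The observed yield is Y_obs = Y/(1 + k_d·θ_c) = 0.435 / (1 + 0.0459 × 19.3) = 0.435 / 1.886 = 0.2307 g VSS per g ultimate BOD removed.
Mass of ultimate BOD removed per day: Q(S₀ − S) = 2240 × 1042 g/m³ = 2335 kg/d.
Net sludge production P_X = 0.2307 × 2335 = 538.6 kg VSS/d.
Carbonaceous O₂ demand = substrate oxidised − cell-mass equivalent = 2335 − 1.42 × 538.6 = 1570 kg O₂/d.

R_O ≈ 1570 kg O₂/d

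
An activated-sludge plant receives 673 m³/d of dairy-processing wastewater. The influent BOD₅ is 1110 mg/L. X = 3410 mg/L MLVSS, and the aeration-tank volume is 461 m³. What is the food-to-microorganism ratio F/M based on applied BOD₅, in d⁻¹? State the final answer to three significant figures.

F/M ≈ 0.475 d⁻¹

F/M = Q·S₀ / (V·X) = 673 × 1110 / (461.0 × 3410) = 0.4752 g BOD₅·(g VSS·d)⁻¹.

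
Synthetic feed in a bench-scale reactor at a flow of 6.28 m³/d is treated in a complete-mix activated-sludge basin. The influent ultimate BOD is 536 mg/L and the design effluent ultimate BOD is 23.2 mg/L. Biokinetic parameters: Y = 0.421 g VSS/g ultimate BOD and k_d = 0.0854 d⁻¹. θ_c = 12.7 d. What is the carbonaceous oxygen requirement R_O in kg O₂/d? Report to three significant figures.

Correct the yield for decay: Y_obs = Y/(1 + k_d θ_c) = 0.421 / (1 + 0.0854 × 12.7) = 0.421 / 2.085 = 0.2020.
Mass of ultimate BOD removed per day: Q(S₀ − S) = 6.28 × 512.8 g/m³ = 3.220 kg/d.
Biomass synthesised: P_X = Y_obs × 3.220 = 0.6504 kg VSS/d.
R_O = Q·(S₀ − S) − 1.42·P_X = 3.220 − 1.42 × 0.6504 = 2.297 kg O₂/d.

R_O ≈ 2.30 kg O₂/d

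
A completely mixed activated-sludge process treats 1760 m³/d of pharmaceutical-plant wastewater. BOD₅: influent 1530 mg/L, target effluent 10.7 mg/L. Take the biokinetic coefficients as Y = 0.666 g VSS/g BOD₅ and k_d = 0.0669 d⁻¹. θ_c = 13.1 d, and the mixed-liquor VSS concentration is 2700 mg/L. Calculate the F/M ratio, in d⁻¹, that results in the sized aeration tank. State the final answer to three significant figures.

Steady-state biomass mass balance: V·X·(1 + k_d·θ_c) = Y·Q·(S₀ − S)·θ_c, so V = 0.666 × 1760 × (1530 − 10.7) × 13.1 / [2700 × (1 + 0.0669 × 13.1)] = 2.33×10^7 / 5066 = 4605 m³.
F/M = applied load / biomass = Q·S₀/(V·X) = 1760 × 1530 / (4605 × 2700) = 0.2166 d⁻¹.

F/M ≈ 0.217 d⁻¹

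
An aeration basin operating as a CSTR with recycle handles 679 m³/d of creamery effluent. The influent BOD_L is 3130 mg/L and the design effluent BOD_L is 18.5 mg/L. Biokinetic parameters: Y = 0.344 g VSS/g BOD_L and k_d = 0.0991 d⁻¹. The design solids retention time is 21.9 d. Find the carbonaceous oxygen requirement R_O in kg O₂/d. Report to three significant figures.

R_O ≈ 1790 kg O₂/d

Y_obs = Y / (1 + k_d θ_c) = 0.344 / (1 + 0.0991 × 21.9) = 0.344 / 3.170 = 0.1085.
ΔS = 3130 − 18.5 = 3112 mg/L, so the substrate removal rate is 679 × 3112/1000 = 2113 kg BOD_L/d.
P_X = Y_obs·Q·(S₀ − S) = 0.1085 × 2113 = 229.2 kg VSS/d.
R_O = Q·ΔS − 1.42 P_X = 2113 − 325.5 = 1787 kg O₂/d.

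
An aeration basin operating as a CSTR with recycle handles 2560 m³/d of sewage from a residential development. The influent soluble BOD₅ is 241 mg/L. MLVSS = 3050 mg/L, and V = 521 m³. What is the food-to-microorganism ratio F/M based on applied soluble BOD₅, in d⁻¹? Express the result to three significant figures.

F/M ≈ 0.388 d⁻¹

F/M = Q·S₀ / (V·X) = 2560 × 241 / (521.0 × 3050) = 0.3883 g soluble BOD₅·(g VSS·d)⁻¹.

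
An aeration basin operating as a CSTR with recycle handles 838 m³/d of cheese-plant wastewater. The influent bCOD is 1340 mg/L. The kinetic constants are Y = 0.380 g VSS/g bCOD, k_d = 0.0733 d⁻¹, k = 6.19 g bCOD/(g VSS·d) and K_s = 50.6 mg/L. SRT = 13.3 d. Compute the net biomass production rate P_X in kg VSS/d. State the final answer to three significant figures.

Effluent substrate depends only on kinetics and SRT: S = K_s(1 + k_d θ_c) / [θ_c(Yk − k_d) − 1] = 50.6 × (1 + 0.0733 × 13.3) / [13.3 × (0.380 × 6.19 − 0.0733) − 1] = 99.93 / 29.31 = 3.409 mg/L.
Y_obs = Y / (1 + k_d θ_c) = 0.380 / (1 + 0.0733 × 13.3) = 0.380 / 1.975 = 0.1924.
Q·(S₀ − S) = 838 × (1340 − 3.41) × 10⁻³ = 1120 kg/d removed.
Biomass produced: P_X = Y_obs·Q·ΔS = 0.1924 × 1120 ≈ 215.5 kg VSS/d.

P_X ≈ 216 kg VSS/d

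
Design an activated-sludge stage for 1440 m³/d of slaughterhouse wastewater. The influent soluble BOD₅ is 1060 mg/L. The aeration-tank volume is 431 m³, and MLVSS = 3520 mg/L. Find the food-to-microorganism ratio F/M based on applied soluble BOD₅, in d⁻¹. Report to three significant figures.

Food-to-microorganism ratio F/M = Q S₀ / (V X) = 1440 × 1060 / (431.0 × 3520) = 1.006 d⁻¹.

F/M ≈ 1.01 d⁻¹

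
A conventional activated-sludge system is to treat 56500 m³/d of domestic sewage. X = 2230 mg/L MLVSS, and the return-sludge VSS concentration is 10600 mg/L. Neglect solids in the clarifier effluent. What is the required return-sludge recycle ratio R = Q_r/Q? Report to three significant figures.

R ≈ 0.266

Mass balance around the secondary clarifier (neglecting effluent solids): R = X / (X_r − X) = 2230 / (10600 − 2230) = 0.2664.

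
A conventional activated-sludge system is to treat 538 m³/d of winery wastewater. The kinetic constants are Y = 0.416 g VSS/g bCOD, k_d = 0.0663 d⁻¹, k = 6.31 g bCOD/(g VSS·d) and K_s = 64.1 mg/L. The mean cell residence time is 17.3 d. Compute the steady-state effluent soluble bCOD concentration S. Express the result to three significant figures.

Effluent substrate depends only on kinetics and SRT: S = K_s(1 + k_d θ_c) / [θ_c(Yk − k_d) − 1] = 64.1 × (1 + 0.0663 × 17.3) / [17.3 × (0.416 × 6.31 − 0.0663) − 1] = 137.6 / 43.26 = 3.181 mg/L.

S ≈ 3.18 mg/L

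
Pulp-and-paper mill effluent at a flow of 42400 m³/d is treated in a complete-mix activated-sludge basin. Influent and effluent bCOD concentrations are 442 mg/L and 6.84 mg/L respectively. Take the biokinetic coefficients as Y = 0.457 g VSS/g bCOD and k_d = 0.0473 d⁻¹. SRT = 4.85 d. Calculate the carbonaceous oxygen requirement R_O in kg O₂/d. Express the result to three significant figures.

R_O ≈ 8710 kg O₂/d

The observed yield is Y_obs = Y/(1 + k_d·θ_c) = 0.457 / (1 + 0.0473 × 4.85) = 0.457 / 1.229 = 0.3717 g VSS per g bCOD removed.
Q·(S₀ − S) = 42400 × (442 − 6.84) × 10⁻³ = 18451 kg/d removed.
P_X = Y_obs·Q·(S₀ − S) = 0.3717 × 18451 = 6859 kg VSS/d.
Carbonaceous O₂ demand = substrate oxidised − cell-mass equivalent = 18451 − 1.42 × 6859 = 8712 kg O₂/d.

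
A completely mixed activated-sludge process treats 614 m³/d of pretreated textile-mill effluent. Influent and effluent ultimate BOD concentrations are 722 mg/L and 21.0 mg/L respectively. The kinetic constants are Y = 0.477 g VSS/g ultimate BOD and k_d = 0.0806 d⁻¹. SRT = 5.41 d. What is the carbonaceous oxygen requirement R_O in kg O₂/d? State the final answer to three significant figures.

Correct the yield for decay: Y_obs = Y/(1 + k_d θ_c) = 0.477 / (1 + 0.0806 × 5.41) = 0.477 / 1.436 = 0.3322.
ΔS = 722 − 21.0 = 701.0 mg/L, so the substrate removal rate is 614 × 701.0/1000 = 430.4 kg ultimate BOD/d.
P_X = Y_obs·Q·(S₀ − S) = 0.3322 × 430.4 = 143.0 kg VSS/d.
Carbonaceous O₂ demand = substrate oxidised − cell-mass equivalent = 430.4 − 1.42 × 143.0 = 227.4 kg O₂/d.

R_O ≈ 227 kg O₂/d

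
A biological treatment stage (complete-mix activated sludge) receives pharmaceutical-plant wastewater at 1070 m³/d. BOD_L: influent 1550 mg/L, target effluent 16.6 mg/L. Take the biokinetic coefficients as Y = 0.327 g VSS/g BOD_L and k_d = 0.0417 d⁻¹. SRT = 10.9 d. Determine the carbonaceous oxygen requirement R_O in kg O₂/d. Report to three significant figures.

Y_obs = Y / (1 + k_d θ_c) = 0.327 / (1 + 0.0417 × 10.9) = 0.327 / 1.455 = 0.2248.
Substrate removed = Q·(S₀ − S) = 1070 m³/d × (1550 − 16.6) g/m³ = 1.64×10^6 g/d = 1641 kg/d.
Biomass synthesised: P_X = Y_obs × 1641 = 368.9 kg VSS/d.
Carbonaceous O₂ demand = substrate oxidised − cell-mass equivalent = 1641 − 1.42 × 368.9 = 1117 kg O₂/d.

R_O ≈ 1120 kg O₂/d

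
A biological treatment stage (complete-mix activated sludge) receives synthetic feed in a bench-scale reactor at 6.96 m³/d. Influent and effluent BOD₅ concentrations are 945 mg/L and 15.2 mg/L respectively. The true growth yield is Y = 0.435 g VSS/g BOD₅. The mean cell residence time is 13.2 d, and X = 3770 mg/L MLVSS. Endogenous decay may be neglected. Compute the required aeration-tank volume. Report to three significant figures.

V ≈ 9.86 m³

With k_d = 0 the design equation reduces to V = Y Q (S₀−S) θ_c / X = 0.435 × 6.96 × (945 − 15.2) × 13.2 / 3770 = 9.856 m³.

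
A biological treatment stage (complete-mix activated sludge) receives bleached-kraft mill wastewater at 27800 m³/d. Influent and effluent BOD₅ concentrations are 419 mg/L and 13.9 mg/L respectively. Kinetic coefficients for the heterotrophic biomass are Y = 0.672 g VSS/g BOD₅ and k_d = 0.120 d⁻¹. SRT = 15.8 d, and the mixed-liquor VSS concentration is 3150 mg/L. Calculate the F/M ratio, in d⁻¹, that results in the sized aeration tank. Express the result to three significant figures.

F/M ≈ 0.282 d⁻¹

Steady-state biomass mass balance: V·X·(1 + k_d·θ_c) = Y·Q·(S₀ − S)·θ_c, so V = 0.672 × 27800 × (419 − 13.9) × 15.8 / [3150 × (1 + 0.120 × 15.8)] = 1.2×10^8 / 9122 = 13108 m³.
F/M = Q·S₀ / (V·X) = 27800 × 419 / (13108 × 3150) = 0.2821 g BOD₅·(g VSS·d)⁻¹.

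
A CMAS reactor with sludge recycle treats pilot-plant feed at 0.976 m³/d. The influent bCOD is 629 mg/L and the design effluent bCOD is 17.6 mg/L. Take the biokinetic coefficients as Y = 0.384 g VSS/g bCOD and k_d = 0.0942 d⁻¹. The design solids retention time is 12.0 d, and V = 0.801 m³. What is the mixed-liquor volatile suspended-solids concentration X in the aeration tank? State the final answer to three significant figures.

X = Y·Q·ΔS·θ_c / [V·(1 + k_d θ_c)] = 0.384 × 0.976 × (629 − 17.6) × 12.0 / [0.801 × (1 + 0.0942 × 12.0)] = 1611 mg/L.

X ≈ 1610 mg/L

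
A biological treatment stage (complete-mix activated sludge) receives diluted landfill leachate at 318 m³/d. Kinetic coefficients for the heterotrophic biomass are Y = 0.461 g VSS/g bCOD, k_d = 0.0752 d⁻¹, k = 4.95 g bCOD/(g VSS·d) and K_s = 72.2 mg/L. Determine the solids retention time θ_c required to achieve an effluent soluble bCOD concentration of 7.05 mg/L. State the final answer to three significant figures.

θ_c ≈ 7.82 d

Specific growth rate at S = 7.05 mg/L: μ = YkS/(K_s+S) = 0.461·4.95·7.05/(72.2+7.05) = 0.2030 d⁻¹.
1/θ_c = 0.2030 − 0.0752 = 0.1278 d⁻¹, so θ_c = 7.825 d.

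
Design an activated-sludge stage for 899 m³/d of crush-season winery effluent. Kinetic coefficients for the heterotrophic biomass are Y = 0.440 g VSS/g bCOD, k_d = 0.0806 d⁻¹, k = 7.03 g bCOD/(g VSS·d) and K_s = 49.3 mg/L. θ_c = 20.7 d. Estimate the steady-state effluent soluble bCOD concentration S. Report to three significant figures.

From the Monod/SRT balance for a CMAS, S = K_s·(1+k_d θ_c)/[θ_c·(Y k − k_d) − 1] = 49.3 × (1 + 0.0806 × 20.7) / [20.7 × (0.440 × 7.03 − 0.0806) − 1] = 131.6 / 61.36 = 2.144 mg/L.

S ≈ 2.14 mg/L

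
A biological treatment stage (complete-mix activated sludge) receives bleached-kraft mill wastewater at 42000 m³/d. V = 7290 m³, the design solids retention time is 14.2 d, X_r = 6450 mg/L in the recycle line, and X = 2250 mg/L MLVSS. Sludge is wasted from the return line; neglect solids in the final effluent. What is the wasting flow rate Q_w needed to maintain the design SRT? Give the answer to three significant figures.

Q_w ≈ 179 m³/d

θ_c = V·X/(Q_w·X_r) when wasting from the recycle, so Q_w = V·X/(θ_c·X_r) = 7290 × 2250 / (14.2 × 6450) = 179.1 m³/d.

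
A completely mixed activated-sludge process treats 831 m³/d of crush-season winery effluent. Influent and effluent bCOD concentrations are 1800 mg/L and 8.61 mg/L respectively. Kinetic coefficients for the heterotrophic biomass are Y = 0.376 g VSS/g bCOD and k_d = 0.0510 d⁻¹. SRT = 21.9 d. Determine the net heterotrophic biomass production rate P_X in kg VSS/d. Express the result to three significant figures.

P_X ≈ 264 kg VSS/d

Y_obs = Y / (1 + k_d θ_c) = 0.376 / (1 + 0.0510 × 21.9) = 0.376 / 2.117 = 0.1776.
ΔS = 1800 − 8.61 = 1791 mg/L, so the substrate removal rate is 831 × 1791/1000 = 1489 kg bCOD/d.
Biomass produced: P_X = Y_obs·Q·ΔS = 0.1776 × 1489 ≈ 264.4 kg VSS/d.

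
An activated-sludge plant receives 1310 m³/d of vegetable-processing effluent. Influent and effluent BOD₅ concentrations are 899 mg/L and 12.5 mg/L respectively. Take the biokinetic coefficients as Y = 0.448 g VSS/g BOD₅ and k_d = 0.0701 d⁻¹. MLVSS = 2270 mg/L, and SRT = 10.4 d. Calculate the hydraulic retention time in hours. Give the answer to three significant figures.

Steady-state biomass mass balance: V·X·(1 + k_d·θ_c) = Y·Q·(S₀ − S)·θ_c, so V = 0.448 × 1310 × (899 − 12.5) × 10.4 / [2270 × (1 + 0.0701 × 10.4)] = 5.41×10^6 / 3925 = 1379 m³.
Hydraulic retention time τ = V/Q = 1379 / 1310 = 1.052 d = 25.26 h.

τ ≈ 25.3 h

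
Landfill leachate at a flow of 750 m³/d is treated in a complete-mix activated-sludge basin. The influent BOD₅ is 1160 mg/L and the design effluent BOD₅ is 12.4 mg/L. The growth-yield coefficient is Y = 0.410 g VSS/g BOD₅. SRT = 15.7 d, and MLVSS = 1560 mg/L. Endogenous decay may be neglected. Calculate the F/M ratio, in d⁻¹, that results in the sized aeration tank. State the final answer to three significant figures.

F/M ≈ 0.157 d⁻¹

Biomass mass balance (decay neglected): V·X = Y·Q·(S₀ − S)·θ_c, so V = 0.410 × 750 × (1160 − 12.4) × 15.7 / 1560 = 3551 m³.
F/M = applied load / biomass = Q·S₀/(V·X) = 750 × 1160 / (3551 × 1560) = 0.1570 d⁻¹.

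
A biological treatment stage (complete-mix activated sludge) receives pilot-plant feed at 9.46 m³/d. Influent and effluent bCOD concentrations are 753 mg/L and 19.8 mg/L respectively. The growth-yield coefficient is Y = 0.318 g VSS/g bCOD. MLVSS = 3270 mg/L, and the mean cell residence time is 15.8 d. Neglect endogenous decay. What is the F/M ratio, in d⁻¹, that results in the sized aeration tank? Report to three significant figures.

Biomass mass balance (decay neglected): V·X = Y·Q·(S₀ − S)·θ_c, so V = 0.318 × 9.46 × (753 − 19.8) × 15.8 / 3270 = 10.66 m³.
F/M = applied load / biomass = Q·S₀/(V·X) = 9.46 × 753 / (10.66 × 3270) = 0.2044 d⁻¹.

F/M ≈ 0.204 d⁻¹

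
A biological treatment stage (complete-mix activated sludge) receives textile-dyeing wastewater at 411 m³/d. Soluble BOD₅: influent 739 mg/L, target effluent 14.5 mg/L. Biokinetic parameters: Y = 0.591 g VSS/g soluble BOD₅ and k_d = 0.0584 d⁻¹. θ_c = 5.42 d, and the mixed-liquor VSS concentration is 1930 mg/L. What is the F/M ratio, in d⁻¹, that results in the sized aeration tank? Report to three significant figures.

F/M ≈ 0.419 d⁻¹

From the SRT design equation V = Y Q (S₀−S) θ_c / [X (1 + k_d θ_c)] = 0.591 × 411 × (739 − 14.5) × 5.42 / [1930 × (1 + 0.0584 × 5.42)] = 9.54×10^5 / 2541 = 375.4 m³.
Food-to-microorganism ratio F/M = Q S₀ / (V X) = 411 × 739 / (375.4 × 1930) = 0.4192 d⁻¹.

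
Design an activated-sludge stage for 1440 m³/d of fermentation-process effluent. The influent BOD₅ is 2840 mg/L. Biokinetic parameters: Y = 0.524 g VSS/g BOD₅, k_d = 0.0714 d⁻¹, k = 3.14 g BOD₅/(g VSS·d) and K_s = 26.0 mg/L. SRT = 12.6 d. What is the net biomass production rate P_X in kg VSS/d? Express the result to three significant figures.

P_X ≈ 1130 kg VSS/d

For a completely mixed reactor with recycle the Lawrence–McCarty relation gives S = K_s·(1 + k_d·θ_c) / [θ_c·(Y·k − k_d) − 1] = 26.0 × (1 + 0.0714 × 12.6) / [12.6 × (0.524 × 3.14 − 0.0714) − 1] = 49.39 / 18.83 = 2.623 mg/L.
Correct the yield for decay: Y_obs = Y/(1 + k_d θ_c) = 0.524 / (1 + 0.0714 × 12.6) = 0.524 / 1.900 = 0.2758.
Mass of BOD₅ removed per day: Q(S₀ − S) = 1440 × 2837 g/m³ = 4086 kg/d.
Net biomass production P_X = Y_obs × Q·(S₀ − S) = 0.2758 × 4086 = 1127 kg VSS/d.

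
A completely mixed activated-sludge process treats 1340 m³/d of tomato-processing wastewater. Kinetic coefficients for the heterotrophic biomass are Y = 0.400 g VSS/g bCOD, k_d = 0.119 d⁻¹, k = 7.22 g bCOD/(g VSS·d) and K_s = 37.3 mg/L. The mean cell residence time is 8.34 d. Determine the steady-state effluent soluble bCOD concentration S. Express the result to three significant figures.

From the Monod/SRT balance for a CMAS, S = K_s·(1+k_d θ_c)/[θ_c·(Y k − k_d) − 1] = 37.3 × (1 + 0.119 × 8.34) / [8.34 × (0.400 × 7.22 − 0.119) − 1] = 74.32 / 22.09 = 3.364 mg/L.

S ≈ 3.36 mg/L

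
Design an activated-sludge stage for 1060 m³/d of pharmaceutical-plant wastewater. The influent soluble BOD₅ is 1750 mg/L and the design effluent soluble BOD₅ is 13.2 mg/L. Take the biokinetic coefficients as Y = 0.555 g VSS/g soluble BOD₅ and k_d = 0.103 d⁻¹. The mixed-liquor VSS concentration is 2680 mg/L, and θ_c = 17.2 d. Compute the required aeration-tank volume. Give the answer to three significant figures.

Rearranging the biomass balance for a CMAS with decay, V = Y·Q·ΔS·θ_c / [X·(1+k_d θ_c)] = 0.555 × 1060 × (1750 − 13.2) × 17.2 / [2680 × (1 + 0.103 × 17.2)] = 1.76×10^7 / 7428 = 2366 m³.

V ≈ 2370 m³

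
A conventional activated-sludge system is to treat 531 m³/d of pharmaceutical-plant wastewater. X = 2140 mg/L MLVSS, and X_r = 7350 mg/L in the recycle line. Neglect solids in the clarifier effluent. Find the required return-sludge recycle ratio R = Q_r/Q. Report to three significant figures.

Mass balance around the secondary clarifier (neglecting effluent solids): R = X / (X_r − X) = 2140 / (7350 − 2140) = 0.4107.

R ≈ 0.411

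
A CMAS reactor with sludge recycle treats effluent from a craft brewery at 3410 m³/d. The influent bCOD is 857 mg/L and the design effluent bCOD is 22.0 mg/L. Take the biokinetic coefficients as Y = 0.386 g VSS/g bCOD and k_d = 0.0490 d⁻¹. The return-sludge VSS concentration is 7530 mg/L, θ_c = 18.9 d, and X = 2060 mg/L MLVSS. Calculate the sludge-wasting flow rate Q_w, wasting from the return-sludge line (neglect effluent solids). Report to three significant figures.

Q_w ≈ 75.8 m³/d

Steady-state biomass mass balance: V·X·(1 + k_d·θ_c) = Y·Q·(S₀ − S)·θ_c, so V = 0.386 × 3410 × (857 − 22.0) × 18.9 / [2060 × (1 + 0.0490 × 18.9)] = 2.08×10^7 / 3968 = 5235 m³.
Q_w = (V·X)/(θ_c X_r) = 5235 × 2060 / (18.9 × 7530) = 75.78 m³/d.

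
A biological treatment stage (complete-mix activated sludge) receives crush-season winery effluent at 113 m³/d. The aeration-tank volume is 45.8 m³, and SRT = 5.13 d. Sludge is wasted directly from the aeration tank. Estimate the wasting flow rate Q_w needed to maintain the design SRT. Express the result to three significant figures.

Wasting from the aeration tank: Q_w = V / θ_c = 45.80 / 5.13 = 8.928 m³/d.

Q_w ≈ 8.93 m³/d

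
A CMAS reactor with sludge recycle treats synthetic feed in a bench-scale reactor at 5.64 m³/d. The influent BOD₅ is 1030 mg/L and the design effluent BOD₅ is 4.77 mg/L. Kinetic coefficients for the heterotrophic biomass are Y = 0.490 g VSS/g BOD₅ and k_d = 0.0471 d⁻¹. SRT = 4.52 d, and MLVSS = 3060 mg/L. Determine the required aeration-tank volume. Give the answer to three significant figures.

V ≈ 3.45 m³

From the SRT design equation V = Y Q (S₀−S) θ_c / [X (1 + k_d θ_c)] = 0.490 × 5.64 × (1030 − 4.77) × 4.52 / [3060 × (1 + 0.0471 × 4.52)] = 1.28×10^4 / 3711 = 3.451 m³.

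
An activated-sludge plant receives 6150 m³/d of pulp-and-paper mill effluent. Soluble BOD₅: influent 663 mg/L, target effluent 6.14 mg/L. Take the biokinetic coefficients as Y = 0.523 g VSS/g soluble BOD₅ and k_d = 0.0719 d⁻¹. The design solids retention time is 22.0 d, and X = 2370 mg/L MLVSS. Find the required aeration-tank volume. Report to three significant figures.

V ≈ 7600 m³

Rearranging the biomass balance for a CMAS with decay, V = Y·Q·ΔS·θ_c / [X·(1+k_d θ_c)] = 0.523 × 6150 × (663 − 6.14) × 22.0 / [2370 × (1 + 0.0719 × 22.0)] = 4.65×10^7 / 6119 = 7596 m³.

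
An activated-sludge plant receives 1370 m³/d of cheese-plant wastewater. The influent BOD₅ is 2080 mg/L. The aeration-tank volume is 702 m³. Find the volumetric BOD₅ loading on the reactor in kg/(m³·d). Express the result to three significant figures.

L_v ≈ 4.06 kg BOD₅/(m³·d)

L_v = Q S₀ / V = 1370 × 2080 × 10⁻³ / 702.0 = 4.059 kg/(m³·d).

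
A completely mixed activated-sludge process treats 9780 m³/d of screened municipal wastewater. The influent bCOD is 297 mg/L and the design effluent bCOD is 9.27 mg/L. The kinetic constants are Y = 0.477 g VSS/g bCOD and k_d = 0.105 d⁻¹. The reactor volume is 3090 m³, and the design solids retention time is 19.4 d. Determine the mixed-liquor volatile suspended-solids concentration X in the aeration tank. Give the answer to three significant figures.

Solving the biomass balance for X: X = Y Q (S₀−S) θ_c / [V (1+k_d θ_c)] = 0.477 × 9780 × (297 − 9.27) × 19.4 / [3090 × (1 + 0.105 × 19.4)] = 2775 mg/L.

X ≈ 2770 mg/L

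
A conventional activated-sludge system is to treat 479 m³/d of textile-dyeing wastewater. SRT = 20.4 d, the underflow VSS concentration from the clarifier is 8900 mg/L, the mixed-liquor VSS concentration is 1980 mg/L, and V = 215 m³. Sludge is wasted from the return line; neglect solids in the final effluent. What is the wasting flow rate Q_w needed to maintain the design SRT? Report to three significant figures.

Q_w ≈ 2.34 m³/d

θ_c = V·X/(Q_w·X_r) when wasting from the recycle, so Q_w = V·X/(θ_c·X_r) = 215.0 × 1980 / (20.4 × 8900) = 2.345 m³/d.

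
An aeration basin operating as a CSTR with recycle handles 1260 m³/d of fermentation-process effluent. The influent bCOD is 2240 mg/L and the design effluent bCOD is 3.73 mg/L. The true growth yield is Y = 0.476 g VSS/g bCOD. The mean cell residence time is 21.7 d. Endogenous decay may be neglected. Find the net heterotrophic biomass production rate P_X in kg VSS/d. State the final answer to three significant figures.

P_X ≈ 1340 kg VSS/d

With endogenous decay neglected, the observed yield equals the true yield: Y_obs = Y = 0.476 g VSS/g bCOD.
Mass of bCOD removed per day: Q(S₀ − S) = 1260 × 2236 g/m³ = 2818 kg/d.
P_X = Y_obs · Q(S₀ − S) = 0.4760 × 2818 = 1341 kg VSS/d.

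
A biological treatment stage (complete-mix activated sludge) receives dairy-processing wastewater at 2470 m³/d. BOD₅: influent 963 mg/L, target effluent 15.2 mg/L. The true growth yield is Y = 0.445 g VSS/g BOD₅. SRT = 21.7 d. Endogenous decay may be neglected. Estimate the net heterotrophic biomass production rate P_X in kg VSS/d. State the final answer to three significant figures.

No decay correction is needed, so Y_obs = Y = 0.445.
ΔS = 963 − 15.2 = 947.8 mg/L, so the substrate removal rate is 2470 × 947.8/1000 = 2341 kg BOD₅/d.
Biomass produced: P_X = Y_obs·Q·ΔS = 0.4450 × 2341 ≈ 1042 kg VSS/d.

P_X ≈ 1040 kg VSS/d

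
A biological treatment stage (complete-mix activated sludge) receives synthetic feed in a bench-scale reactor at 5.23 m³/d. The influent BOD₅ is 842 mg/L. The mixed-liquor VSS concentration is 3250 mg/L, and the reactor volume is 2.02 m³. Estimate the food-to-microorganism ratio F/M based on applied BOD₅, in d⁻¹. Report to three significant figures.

Food-to-microorganism ratio F/M = Q S₀ / (V X) = 5.23 × 842 / (2.020 × 3250) = 0.6708 d⁻¹.

F/M ≈ 0.671 d⁻¹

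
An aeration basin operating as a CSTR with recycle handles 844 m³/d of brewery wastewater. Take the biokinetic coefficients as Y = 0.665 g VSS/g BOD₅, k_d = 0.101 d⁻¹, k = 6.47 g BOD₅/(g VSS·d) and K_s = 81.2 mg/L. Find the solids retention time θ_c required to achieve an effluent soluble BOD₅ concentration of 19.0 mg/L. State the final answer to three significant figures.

From 1/θ_c = Y·k·S/(K_s + S) − k_d: Y·k·S/(K_s+S) = 0.665 × 6.47 × 19.0 / (81.2 + 19.0) = 0.8159 d⁻¹.
θ_c = 1/(μ − k_d) = 1/(0.8159 − 0.101) = 1/0.7149 = 1.399 d.

θ_c ≈ 1.40 d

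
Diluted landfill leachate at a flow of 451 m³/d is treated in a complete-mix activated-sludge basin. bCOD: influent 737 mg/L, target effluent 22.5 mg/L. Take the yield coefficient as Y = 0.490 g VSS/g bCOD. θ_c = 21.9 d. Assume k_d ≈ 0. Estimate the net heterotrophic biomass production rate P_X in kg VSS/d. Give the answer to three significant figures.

P_X ≈ 158 kg VSS/d

No decay correction is needed, so Y_obs = Y = 0.490.
Q·(S₀ − S) = 451 × (737 − 22.5) × 10⁻³ = 322.2 kg/d removed.
P_X = Y_obs · Q(S₀ − S) = 0.4900 × 322.2 = 157.9 kg VSS/d.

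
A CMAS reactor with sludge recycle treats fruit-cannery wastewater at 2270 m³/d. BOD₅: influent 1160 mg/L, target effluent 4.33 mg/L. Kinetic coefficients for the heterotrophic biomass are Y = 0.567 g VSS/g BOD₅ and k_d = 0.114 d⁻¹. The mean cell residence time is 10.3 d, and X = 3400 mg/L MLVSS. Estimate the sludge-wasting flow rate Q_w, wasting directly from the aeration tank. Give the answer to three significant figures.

Q_w ≈ 201 m³/d

From the SRT design equation V = Y Q (S₀−S) θ_c / [X (1 + k_d θ_c)] = 0.567 × 2270 × (1160 − 4.33) × 10.3 / [3400 × (1 + 0.114 × 10.3)] = 1.53×10^7 / 7392 = 2073 m³.
With mixed-liquor wasting, θ_c = V/Q_w, so Q_w = V/θ_c = 2073/10.3 = 201.2 m³/d.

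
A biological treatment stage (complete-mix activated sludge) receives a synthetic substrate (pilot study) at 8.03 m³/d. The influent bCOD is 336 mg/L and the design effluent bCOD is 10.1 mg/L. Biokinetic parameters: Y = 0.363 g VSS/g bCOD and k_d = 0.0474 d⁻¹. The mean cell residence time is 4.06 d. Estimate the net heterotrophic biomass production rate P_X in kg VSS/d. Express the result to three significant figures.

Observed yield with endogenous decay: Y_obs = Y / (1 + k_d·θ_c) = 0.363 / (1 + 0.0474 × 4.06) = 0.363 / 1.192 = 0.3044 g VSS/g bCOD.
ΔS = 336 − 10.1 = 325.9 mg/L, so the substrate removal rate is 8.03 × 325.9/1000 = 2.617 kg bCOD/d.
Biomass produced: P_X = Y_obs·Q·ΔS = 0.3044 × 2.617 ≈ 0.7967 kg VSS/d.

P_X ≈ 0.797 kg VSS/d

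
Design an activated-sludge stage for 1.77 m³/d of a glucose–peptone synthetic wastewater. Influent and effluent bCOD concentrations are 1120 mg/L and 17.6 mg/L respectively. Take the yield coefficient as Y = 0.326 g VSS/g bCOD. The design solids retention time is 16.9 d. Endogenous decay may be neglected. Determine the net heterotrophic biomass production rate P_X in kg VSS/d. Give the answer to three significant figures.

Since k_d ≈ 0, Y_obs = Y = 0.326 g VSS/g bCOD.
Substrate removed = Q·(S₀ − S) = 1.77 m³/d × (1120 − 17.6) g/m³ = 1.95×10^3 g/d = 1.951 kg/d.
Biomass produced: P_X = Y_obs·Q·ΔS = 0.3260 × 1.951 ≈ 0.6361 kg VSS/d.

P_X ≈ 0.636 kg VSS/d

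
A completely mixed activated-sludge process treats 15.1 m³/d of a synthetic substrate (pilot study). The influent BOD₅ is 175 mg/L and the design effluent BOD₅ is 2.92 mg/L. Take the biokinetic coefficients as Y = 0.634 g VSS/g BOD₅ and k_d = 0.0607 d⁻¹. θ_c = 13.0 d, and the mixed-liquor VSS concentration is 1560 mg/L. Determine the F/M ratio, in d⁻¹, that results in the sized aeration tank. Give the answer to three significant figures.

Steady-state biomass mass balance: V·X·(1 + k_d·θ_c) = Y·Q·(S₀ − S)·θ_c, so V = 0.634 × 15.1 × (175 − 2.92) × 13.0 / [1560 × (1 + 0.0607 × 13.0)] = 2.14×10^4 / 2791 = 7.673 m³.
F/M = Q·S₀ / (V·X) = 15.1 × 175 / (7.673 × 1560) = 0.2208 g BOD₅·(g VSS·d)⁻¹.

F/M ≈ 0.221 d⁻¹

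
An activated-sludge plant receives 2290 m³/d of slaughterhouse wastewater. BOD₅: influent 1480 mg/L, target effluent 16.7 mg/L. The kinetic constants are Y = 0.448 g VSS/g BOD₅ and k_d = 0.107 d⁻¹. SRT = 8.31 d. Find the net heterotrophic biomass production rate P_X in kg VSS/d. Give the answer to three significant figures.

The observed yield is Y_obs = Y/(1 + k_d·θ_c) = 0.448 / (1 + 0.107 × 8.31) = 0.448 / 1.889 = 0.2371 g VSS per g BOD₅ removed.
Mass of BOD₅ removed per day: Q(S₀ − S) = 2290 × 1463 g/m³ = 3351 kg/d.
Biomass produced: P_X = Y_obs·Q·ΔS = 0.2371 × 3351 ≈ 794.6 kg VSS/d.

P_X ≈ 795 kg VSS/d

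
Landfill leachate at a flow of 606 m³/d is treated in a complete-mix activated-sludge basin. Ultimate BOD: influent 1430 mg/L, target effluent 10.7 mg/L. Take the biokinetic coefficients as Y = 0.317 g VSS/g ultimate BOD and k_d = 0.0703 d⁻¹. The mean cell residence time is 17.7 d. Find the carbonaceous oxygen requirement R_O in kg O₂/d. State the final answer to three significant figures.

The observed yield is Y_obs = Y/(1 + k_d·θ_c) = 0.317 / (1 + 0.0703 × 17.7) = 0.317 / 2.244 = 0.1412 g VSS per g ultimate BOD removed.
Mass of ultimate BOD removed per day: Q(S₀ − S) = 606 × 1419 g/m³ = 860.1 kg/d.
Net sludge production P_X = 0.1412 × 860.1 = 121.5 kg VSS/d.
Carbonaceous O₂ demand = substrate oxidised − cell-mass equivalent = 860.1 − 1.42 × 121.5 = 687.6 kg O₂/d.

R_O ≈ 688 kg O₂/d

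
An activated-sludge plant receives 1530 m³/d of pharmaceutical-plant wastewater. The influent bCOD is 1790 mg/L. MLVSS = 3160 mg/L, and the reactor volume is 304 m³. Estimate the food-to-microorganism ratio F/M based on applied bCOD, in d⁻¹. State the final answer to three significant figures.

F/M ≈ 2.85 d⁻¹

F/M = Q·S₀ / (V·X) = 1530 × 1790 / (304.0 × 3160) = 2.851 g bCOD·(g VSS·d)⁻¹.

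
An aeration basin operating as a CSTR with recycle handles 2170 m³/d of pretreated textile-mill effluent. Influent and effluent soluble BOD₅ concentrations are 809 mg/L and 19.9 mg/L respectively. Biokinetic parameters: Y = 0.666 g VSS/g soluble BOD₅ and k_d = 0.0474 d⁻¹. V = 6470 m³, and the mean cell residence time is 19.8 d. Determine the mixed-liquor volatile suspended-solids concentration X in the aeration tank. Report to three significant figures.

From V·X·(1 + k_d·θ_c) = Y·Q·(S₀ − S)·θ_c: X = 0.666 × 2170 × (809 − 19.9) × 19.8 / [6470 × (1 + 0.0474 × 19.8)] = 1800 mg/L.

X ≈ 1800 mg/L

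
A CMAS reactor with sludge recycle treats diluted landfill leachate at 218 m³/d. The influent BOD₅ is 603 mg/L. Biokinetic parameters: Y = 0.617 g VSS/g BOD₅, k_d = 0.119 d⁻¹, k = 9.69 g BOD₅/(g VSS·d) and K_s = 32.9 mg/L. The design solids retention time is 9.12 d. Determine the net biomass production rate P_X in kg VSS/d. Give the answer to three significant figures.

For a completely mixed reactor with recycle the Lawrence–McCarty relation gives S = K_s·(1 + k_d·θ_c) / [θ_c·(Y·k − k_d) − 1] = 32.9 × (1 + 0.119 × 9.12) / [9.12 × (0.617 × 9.69 − 0.119) − 1] = 68.61 / 52.44 = 1.308 mg/L.
Y_obs = Y / (1 + k_d θ_c) = 0.617 / (1 + 0.119 × 9.12) = 0.617 / 2.085 = 0.2959.
Q·(S₀ − S) = 218 × (603 − 1.31) × 10⁻³ = 131.2 kg/d removed.
Net biomass production P_X = Y_obs × Q·(S₀ − S) = 0.2959 × 131.2 = 38.81 kg VSS/d.

P_X ≈ 38.8 kg VSS/d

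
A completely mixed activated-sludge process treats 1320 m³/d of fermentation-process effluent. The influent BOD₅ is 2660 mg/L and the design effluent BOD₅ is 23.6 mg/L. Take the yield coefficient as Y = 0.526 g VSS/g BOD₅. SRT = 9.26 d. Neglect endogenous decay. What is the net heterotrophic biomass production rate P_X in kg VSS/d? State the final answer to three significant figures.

Since k_d ≈ 0, Y_obs = Y = 0.526 g VSS/g BOD₅.
ΔS = 2660 − 23.6 = 2636 mg/L, so the substrate removal rate is 1320 × 2636/1000 = 3480 kg BOD₅/d.
Biomass produced: P_X = Y_obs·Q·ΔS = 0.5260 × 3480 ≈ 1831 kg VSS/d.

P_X ≈ 1830 kg VSS/d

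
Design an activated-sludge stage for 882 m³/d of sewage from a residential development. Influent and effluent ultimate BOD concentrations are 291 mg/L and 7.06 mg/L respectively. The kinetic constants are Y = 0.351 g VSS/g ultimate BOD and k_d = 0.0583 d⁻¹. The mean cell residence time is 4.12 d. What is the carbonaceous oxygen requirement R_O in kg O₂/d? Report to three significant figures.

The observed yield is Y_obs = Y/(1 + k_d·θ_c) = 0.351 / (1 + 0.0583 × 4.12) = 0.351 / 1.240 = 0.2830 g VSS per g ultimate BOD removed.
Substrate removed = Q·(S₀ − S) = 882 m³/d × (291 − 7.06) g/m³ = 2.5×10^5 g/d = 250.4 kg/d.
P_X = Y_obs·Q·(S₀ − S) = 0.2830 × 250.4 = 70.88 kg VSS/d.
R_O = Q·(S₀ − S) − 1.42·P_X = 250.4 − 1.42 × 70.88 = 149.8 kg O₂/d.

R_O ≈ 150 kg O₂/d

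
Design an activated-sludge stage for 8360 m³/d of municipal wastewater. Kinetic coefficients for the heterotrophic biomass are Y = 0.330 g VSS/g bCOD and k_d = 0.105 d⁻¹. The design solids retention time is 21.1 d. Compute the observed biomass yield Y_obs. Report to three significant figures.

Observed yield with endogenous decay: Y_obs = Y / (1 + k_d·θ_c) = 0.330 / (1 + 0.105 × 21.1) = 0.330 / 3.216 = 0.1026 g VSS/g bCOD.

Y_obs ≈ 0.103 g VSS/g bCOD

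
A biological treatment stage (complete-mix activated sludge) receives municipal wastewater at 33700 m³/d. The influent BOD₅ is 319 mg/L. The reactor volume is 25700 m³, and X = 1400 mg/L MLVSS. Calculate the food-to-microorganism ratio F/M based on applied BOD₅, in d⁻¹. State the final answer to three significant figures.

Food-to-microorganism ratio F/M = Q S₀ / (V X) = 33700 × 319 / (25700 × 1400) = 0.2988 d⁻¹.

F/M ≈ 0.299 d⁻¹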